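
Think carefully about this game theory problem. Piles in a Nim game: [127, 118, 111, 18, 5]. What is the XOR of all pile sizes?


We need the XOR (exclusive or) of all pile sizes.
After XOR-ing pile 1 (size 127): 0 XOR 127 = 127
After XOR-ing pile 2 (size 118): 127 XOR 118 = 9
After XOR-ing pile 3 (size 111): 9 XOR 111 = 102
After XOR-ing pile 4 (size 18): 102 XOR 18 = 116
After XOR-ing pile 5 (size 5): 116 XOR 5 = 113
The Nim-value of this position is 113.

113


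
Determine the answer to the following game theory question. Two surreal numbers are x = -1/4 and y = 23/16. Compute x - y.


x = -1/4, y = 23/16
Converting to common denominator: 16
x = -4/16, y = 23/16
x - y = -1/4 - 23/16 = -27/16

-27/16


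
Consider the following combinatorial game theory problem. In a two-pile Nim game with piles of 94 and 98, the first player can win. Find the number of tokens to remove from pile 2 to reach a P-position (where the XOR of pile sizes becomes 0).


Piles: 94 and 98
Current XOR: 94 XOR 98 = 60 (non-zero, so this is an N-position).
To make the XOR zero, we need to find a move that balances the piles.
For pile 2 (size 98): target = 98 XOR 60 = 94
We reduce pile 2 from 98 to 94.
Tokens removed: 98 - 94 = 4
Verification: 94 XOR 94 = 0

4


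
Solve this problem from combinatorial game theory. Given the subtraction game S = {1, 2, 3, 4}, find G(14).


The subtraction set is S = {1, 2, 3, 4}.
G(k) = mex{ G(k - s) : s in S, s <= k }. We compute iteratively: G(0) = 0.
G(1) = mex({0}) = 1
G(2) = mex({0, 1}) = 2
G(3) = mex({0, 1, 2}) = 3
G(4) = mex({0, 1, 2, 3}) = 4
G(5) = mex({1, 2, 3, 4}) = 0
G(6) = mex({0, 2, 3, 4}) = 1
G(7) = mex({0, 1, 3, 4}) = 2
G(8) = mex({0, 1, 2, 4}) = 3
Observe that G(5)..G(8) = 0, 1, 2, 3 repeats G(0)..G(3) = 0, 1, 2, 3.
For k >= max(S) = 4, G(k) is determined by the previous 4 values G(k-4)..G(k-1); a window of 4 consecutive values has recurred shifted by 5, so by induction G(k + 5) = G(k) for all k >= 0: the sequence is periodic from the start with period 5.
One period: G(0..4) = 0, 1, 2, 3, 4.
14 mod 5 = 4, so G(14) = G(4) = 4.

4


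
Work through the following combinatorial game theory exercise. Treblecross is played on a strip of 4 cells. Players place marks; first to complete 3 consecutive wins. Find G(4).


Treblecross: place X on empty cells; 3-in-a-row wins.
Playing within two cells of an existing X lets the opponent win at once, so sensible play treats the cells i-2..i+2 around each X as dead. The player left with no safe cell loses, so this is a normal-play take-away game on strips of safe cells.
Placing X at cell i (0-indexed) of a strip of k safe cells leaves independent strips of sizes max(0, i-2) and max(0, k-i-3). Hence G(k) = mex{ G(max(0,i-2)) XOR G(max(0,k-i-3)) : 0 <= i < k }, with G(0) = 0.
G(1): splits (0,0):0^0=0 -> mex({0}) = 1
G(2): splits (0,0):0^0=0 -> mex({0}) = 1
G(3): splits (0,0):0^0=0 -> mex({0}) = 1
G(4): splits (0,1):0^1=1 (0,0):0^0=0 -> mex({0, 1}) = 2
Therefore G(4) = 2.

2


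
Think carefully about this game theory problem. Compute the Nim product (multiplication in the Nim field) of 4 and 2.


Nim multiplication is bilinear over XOR: (u XOR v) * w = (u*w) XOR (v*w).
So we split each operand into its bit components and XOR the pairwise Nim products.
4 = 4 (as XOR of powers of 2).
2 = 2 (as XOR of powers of 2).
Using the standard Nim-product table on single bits:
  2*2 = 3,   2*4 = 8,   2*8 = 12,
  4*4 = 6,   4*8 = 11,  8*8 = 13,
and  1*x = x (identity), k*l = l*k (commutative).
Pairwise Nim products:
  4 * 2 = 8
XOR them: 8 = 8.
Result: 4 * 2 = 8 (in Nim).

8


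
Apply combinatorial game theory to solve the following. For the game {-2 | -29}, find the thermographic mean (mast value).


Game = {-2 | -29}, a switch {a | b} with numbers a > b.
Its thermograph has left wall a - t and right wall b + t, which meet at t = (a - b)/2, where both equal (a + b)/2. So the mast (mean value) is at (a + b)/2.
Mean = (-2 + (-29))/2 = -31/2 = -31/2

-31/2


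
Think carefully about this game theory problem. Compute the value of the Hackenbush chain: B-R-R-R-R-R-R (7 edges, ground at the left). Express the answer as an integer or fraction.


Edges (from ground): B-R-R-R-R-R-R
By Berlekamp's sign-expansion rule, a Blue-Red Hackenbush stalk has the value of the surreal number whose sign sequence is the edge sequence with B -> + and R -> -.
Sign sequence: +------
Trace the sign expansion in the surreal number tree, starting from 0:
Edge 1: B (sign +) -> bounds (0, +inf), value = 1
Edge 2: R (sign -) -> bounds (0, 1), value = 1/2
Edge 3: R (sign -) -> bounds (0, 1/2), value = 1/4
Edge 4: R (sign -) -> bounds (0, 1/4), value = 1/8
Edge 5: R (sign -) -> bounds (0, 1/8), value = 1/16
Edge 6: R (sign -) -> bounds (0, 1/16), value = 1/32
Edge 7: R (sign -) -> bounds (0, 1/32), value = 1/64
Game value = 1/64

1/64


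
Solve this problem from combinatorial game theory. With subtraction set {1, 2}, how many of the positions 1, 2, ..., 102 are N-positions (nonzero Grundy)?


Subtraction set S = {1, 2}, so G(n) = n mod 3.
G(n) = 0 when n is a multiple of 3.
Multiples of 3 in [1, 102]: 34
N-positions (nonzero Grundy) = 102 - 34 = 68

68


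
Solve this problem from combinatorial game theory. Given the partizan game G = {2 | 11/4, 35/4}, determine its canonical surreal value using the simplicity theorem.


Left options: {2}, max = 2
Right options: {11/4, 35/4}, min = 11/4
All options are numbers and max(Left) < min(Right), so by the simplicity theorem the value is the simplest (earliest-born) number strictly between 2 and 11/4.
No integer lies strictly between 2 and 11/4, so the value is the dyadic rational m/2^k in the interval with the smallest k (then m odd); search k = 1, 2, ...:
Denominator 2: 5/2 lies strictly between 2 and 11/4 -- found.
The simplest number in the interval is 5/2.
Game value = 5/2

5/2


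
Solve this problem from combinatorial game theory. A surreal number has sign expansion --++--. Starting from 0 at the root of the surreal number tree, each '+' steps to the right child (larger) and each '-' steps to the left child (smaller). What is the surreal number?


Sign expansion: --++--
Rule: track bounds (lo, hi), initially (-inf, +inf). On '+', the current value becomes lo and we move to the simplest number in (value, hi): value + 1 if hi = +inf, otherwise the midpoint (value + hi)/2. On '-', the current value becomes hi and we move to value - 1 if lo = -inf, otherwise the midpoint (lo + value)/2.
Start at 0.
Step 1: sign = -, move left. Bounds: (-inf, 0). Value = -1
Step 2: sign = -, move left. Bounds: (-inf, -1). Value = -2
Step 3: sign = +, move right. Bounds: (-2, -1). Value = -3/2
Step 4: sign = +, move right. Bounds: (-3/2, -1). Value = -5/4
Step 5: sign = -, move left. Bounds: (-3/2, -5/4). Value = -11/8
Step 6: sign = -, move left. Bounds: (-3/2, -11/8). Value = -23/16
The surreal number with sign expansion --++-- is -23/16.

-23/16


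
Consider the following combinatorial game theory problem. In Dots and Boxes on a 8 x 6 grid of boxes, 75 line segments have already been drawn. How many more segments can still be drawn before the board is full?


Grid: 8 x 6 boxes, i.e. 9 rows and 7 columns of dots.
Horizontal edges: (rows + 1) * cols = 9 * 6 = 54
Vertical edges: rows * (cols + 1) = 8 * 7 = 56
Total edges: 54 + 56 = 110
Edges drawn: 75
Remaining: 110 - 75 = 35

35


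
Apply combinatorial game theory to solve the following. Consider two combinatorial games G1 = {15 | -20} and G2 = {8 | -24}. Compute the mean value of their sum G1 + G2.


G1 = {15 | -20}, G2 = {8 | -24}
Each is a switch {a | b} with numbers a > b; its mean value is (a + b)/2, and mean value is additive over game sums: m(G1 + G2) = m(G1) + m(G2).
Mean of G1 = (15 + (-20))/2 = -5/2 = -5/2
Mean of G2 = (8 + (-24))/2 = -16/2 = -8
Mean of G1 + G2 = -5/2 + -8 = -21/2

-21/2


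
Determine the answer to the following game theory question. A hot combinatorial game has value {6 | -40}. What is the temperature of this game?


The game is {6 | -40}, a switch {a | b} with numbers a > b.
Cooling {a | b} by t gives {a - t | b + t}, which stops being hot when a - t = b + t, i.e. at t = (a - b)/2. So the temperature of a switch is (a - b)/2.
Temperature = (Left option - Right option) / 2
= (6 - (-40)) / 2
= 46 / 2
= 23

23


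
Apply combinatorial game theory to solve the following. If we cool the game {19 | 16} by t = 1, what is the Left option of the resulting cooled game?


Original game: {19 | 16} (a switch {a | b} with a > b).
Cooling by t (for t below the temperature (a - b)/2 = 3/2) taxes each move by t: {a | b} cooled by t is {a - t | b + t}.
Cooling amount: t = 1
Cooled Left option: 19 - 1 = 18
Cooled Right option: 16 + 1 = 17
Cooled game: {18 | 17}
Left option = 18

18


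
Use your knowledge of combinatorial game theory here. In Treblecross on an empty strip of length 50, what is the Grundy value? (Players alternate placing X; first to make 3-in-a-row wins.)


Treblecross: place X on empty cells; 3-in-a-row wins.
Playing within two cells of an existing X lets the opponent win at once, so sensible play treats the cells i-2..i+2 around each X as dead. The player left with no safe cell loses, so this is a normal-play take-away game on strips of safe cells.
Placing X at cell i (0-indexed) of a strip of k safe cells leaves independent strips of sizes max(0, i-2) and max(0, k-i-3). Hence G(k) = mex{ G(max(0,i-2)) XOR G(max(0,k-i-3)) : 0 <= i < k }, with G(0) = 0.
G(1): splits (0,0):0^0=0 -> mex({0}) = 1
G(2): splits (0,0):0^0=0 -> mex({0}) = 1
G(3): splits (0,0):0^0=0 -> mex({0}) = 1
G(4): splits (0,1):0^1=1 (0,0):0^0=0 -> mex({0, 1}) = 2
G(5): splits (0,2):0^1=1 (0,1):0^1=1 (0,0):0^0=0 -> mex({0, 1}) = 2
G(6) = mex({1}) = 0
G(7) = mex({0, 1, 2}) = 3
G(8) = mex({0, 1, 2}) = 3
G(9) = mex({0, 2}) = 1
G(10) = mex({0, 2, 3}) = 1
G(11) = mex({0, 3}) = 1
G(12) = mex({1, 3}) = 0
G(13) = mex({0, 1, 2, 3}) = 4
G(14) = mex({0, 1, 2}) = 3
G(15) = mex({0, 1, 2}) = 3
G(16) = mex({0, 1, 2, 4}) = 3
G(17) = mex({0, 1, 3, 4}) = 2
G(18) = mex({0, 1, 3, 4}) = 2
G(19) = mex({0, 1, 3, 5}) = 2
G(20) = mex({0, 1, 2, 3, 5}) = 4
G(21) = mex({0, 1, 2, 3, 5}) = 4
G(22) = mex({1, 2, 6}) = 0
G(23) = mex({0, 1, 2, 3, 4, 6}) = 5
G(24) = mex({0, 1, 2, 3, 4}) = 5
G(25) = mex({0, 1, 3, 4, 7}) = 2
G(26) = mex({0, 1, 3, 4, 5, 7}) = 2
G(27) = mex({0, 1, 3, 5}) = 2
G(28) = mex({0, 1, 2, 5}) = 3
G(29) = mex({0, 1, 2, 4, 5, 6}) = 3
G(30) = mex({1, 2, 4, 6}) = 0
G(31) = mex({0, 1, 2, 3, 4, 6}) = 5
G(32) = mex({1, 2, 3, 4, 7}) = 0
G(33) = mex({0, 3, 7}) = 1
G(34) = mex({0, 2, 3, 5, 7}) = 1
G(35) = mex({0, 2, 3, 5, 6}) = 1
G(36) = mex({0, 1, 2, 5, 6}) = 3
G(37) = mex({0, 1, 2, 4, 5, 6}) = 3
G(38) = mex({0, 1, 2, 4}) = 3
G(39) = mex({0, 1, 2, 3, 4, 7}) = 5
G(40) = mex({0, 1, 2, 3, 4, 5, 7}) = 6
G(41) = mex({0, 1, 2, 3, 5, 7}) = 4
G(42) = mex({0, 1, 2, 3, 5, 6, 7}) = 4
G(43) = mex({0, 2, 3, 5, 6}) = 1
G(44) = mex({1, 2, 3, 4, 5, 6}) = 0
G(45) = mex({0, 1, 2, 3, 4, 6, 7}) = 5
G(46) = mex({0, 1, 2, 3, 4, 7}) = 5
G(47) = mex({0, 1, 2, 3, 4, 5, 7}) = 6
G(48) = mex({0, 1, 2, 3, 4, 5, 7}) = 6
G(49) = mex({0, 1, 3, 4, 5, 7}) = 2
G(50) = mex({0, 1, 2, 3, 4, 5, 6}) = 7
Therefore G(50) = 7.

7


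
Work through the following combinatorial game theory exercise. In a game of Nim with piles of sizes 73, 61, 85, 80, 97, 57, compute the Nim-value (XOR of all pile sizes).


We need the XOR (exclusive or) of all pile sizes.
After XOR-ing pile 1 (size 73): 0 XOR 73 = 73
After XOR-ing pile 2 (size 61): 73 XOR 61 = 116
After XOR-ing pile 3 (size 85): 116 XOR 85 = 33
After XOR-ing pile 4 (size 80): 33 XOR 80 = 113
After XOR-ing pile 5 (size 97): 113 XOR 97 = 16
After XOR-ing pile 6 (size 57): 16 XOR 57 = 41
The Nim-value of this position is 41.

41


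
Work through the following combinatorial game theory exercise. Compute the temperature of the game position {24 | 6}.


The game is {24 | 6}, a switch {a | b} with numbers a > b.
Cooling {a | b} by t gives {a - t | b + t}, which stops being hot when a - t = b + t, i.e. at t = (a - b)/2. So the temperature of a switch is (a - b)/2.
Temperature = (Left option - Right option) / 2
= (24 - (6)) / 2
= 18 / 2
= 9

9


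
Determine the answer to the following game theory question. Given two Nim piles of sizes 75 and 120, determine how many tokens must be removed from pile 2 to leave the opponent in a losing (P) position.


Piles: 75 and 120
Current XOR: 75 XOR 120 = 51 (non-zero, so this is an N-position).
To make the XOR zero, we need to find a move that balances the piles.
For pile 2 (size 120): target = 120 XOR 51 = 75
We reduce pile 2 from 120 to 75.
Tokens removed: 120 - 75 = 45
Verification: 75 XOR 75 = 0

45


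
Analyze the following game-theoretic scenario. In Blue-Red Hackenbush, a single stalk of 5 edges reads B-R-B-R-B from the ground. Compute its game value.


Edges (from ground): B-R-B-R-B
By Berlekamp's sign-expansion rule, a Blue-Red Hackenbush stalk has the value of the surreal number whose sign sequence is the edge sequence with B -> + and R -> -.
Sign sequence: +-+-+
Trace the sign expansion in the surreal number tree, starting from 0:
Edge 1: B (sign +) -> bounds (0, +inf), value = 1
Edge 2: R (sign -) -> bounds (0, 1), value = 1/2
Edge 3: B (sign +) -> bounds (1/2, 1), value = 3/4
Edge 4: R (sign -) -> bounds (1/2, 3/4), value = 5/8
Edge 5: B (sign +) -> bounds (5/8, 3/4), value = 11/16
Game value = 11/16

11/16


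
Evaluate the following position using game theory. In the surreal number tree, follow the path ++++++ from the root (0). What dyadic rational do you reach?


Sign expansion: ++++++
Rule: track bounds (lo, hi), initially (-inf, +inf). On '+', the current value becomes lo and we move to the simplest number in (value, hi): value + 1 if hi = +inf, otherwise the midpoint (value + hi)/2. On '-', the current value becomes hi and we move to value - 1 if lo = -inf, otherwise the midpoint (lo + value)/2.
Start at 0.
Step 1: sign = +, move right. Bounds: (0, +inf). Value = 1
Step 2: sign = +, move right. Bounds: (1, +inf). Value = 2
Step 3: sign = +, move right. Bounds: (2, +inf). Value = 3
Step 4: sign = +, move right. Bounds: (3, +inf). Value = 4
Step 5: sign = +, move right. Bounds: (4, +inf). Value = 5
Step 6: sign = +, move right. Bounds: (5, +inf). Value = 6
The surreal number with sign expansion ++++++ is 6.

6


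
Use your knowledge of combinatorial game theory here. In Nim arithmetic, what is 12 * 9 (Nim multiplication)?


Nim multiplication is bilinear over XOR: (u XOR v) * w = (u*w) XOR (v*w).
So we split each operand into its bit components and XOR the pairwise Nim products.
12 = 4 + 8 (as XOR of powers of 2).
9 = 1 + 8 (as XOR of powers of 2).
Using the standard Nim-product table on single bits:
  2*2 = 3,   2*4 = 8,   2*8 = 12,
  4*4 = 6,   4*8 = 11,  8*8 = 13,
and  1*x = x (identity), k*l = l*k (commutative).
Pairwise Nim products:
  4 * 1 = 4
  4 * 8 = 11
  8 * 1 = 8
  8 * 8 = 13
XOR them: 4 XOR 11 XOR 8 XOR 13 = 10.
Result: 12 * 9 = 10 (in Nim).

10


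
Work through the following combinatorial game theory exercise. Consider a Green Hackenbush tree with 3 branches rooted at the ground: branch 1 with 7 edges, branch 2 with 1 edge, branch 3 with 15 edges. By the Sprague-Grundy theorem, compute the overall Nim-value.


The tree has 3 branches from the ground vertex.
In Green Hackenbush, the Nim-value of a simple path of length k is k.
Branch 1: length 7, Nim-value = 7
Branch 2: length 1, Nim-value = 1
Branch 3: length 15, Nim-value = 15
Total Nim-value = XOR of all branch values:
0 XOR 7 = 7
7 XOR 1 = 6
6 XOR 15 = 9
Nim-value of the tree = 9

9


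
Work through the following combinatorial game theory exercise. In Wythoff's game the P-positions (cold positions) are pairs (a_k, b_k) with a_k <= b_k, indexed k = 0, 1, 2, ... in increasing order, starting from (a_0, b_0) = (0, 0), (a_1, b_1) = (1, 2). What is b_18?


By Wythoff's theorem, a_k = floor(k * phi) and b_k = floor(k * phi^2) = a_k + k, where phi = (1 + sqrt(5))/2 is the golden ratio.
phi = (1 + sqrt(5))/2 = 1.618034
phi^2 = phi + 1 = 2.618034
k = 18
k * phi^2 = 18 * 2.618034 = 47.124612
b_18 = floor(k * phi^2) = 47 (check: a_18 + k = 29 + 18 = 47)

47


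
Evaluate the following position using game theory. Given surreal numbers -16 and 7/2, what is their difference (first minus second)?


x = -16, y = 7/2
Converting to common denominator: 2
x = -32/2, y = 7/2
x - y = -16 - 7/2 = -39/2

-39/2


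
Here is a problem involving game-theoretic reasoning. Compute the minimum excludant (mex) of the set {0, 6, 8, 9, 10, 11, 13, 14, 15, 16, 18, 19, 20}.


Set = {0, 6, 8, 9, 10, 11, 13, 14, 15, 16, 18, 19, 20}
0 is in the set.
1 is NOT in the set. This is the mex.
mex = 1

1


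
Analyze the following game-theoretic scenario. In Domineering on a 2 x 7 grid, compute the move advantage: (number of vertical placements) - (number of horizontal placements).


Board is 2 x 7 (rows x cols).
Left (vertical) placements: (rows-1) * cols = 1 * 7 = 7
Right (horizontal) placements: rows * (cols-1) = 2 * 6 = 12
Advantage = Left - Right = 7 - 12 = -5

-5


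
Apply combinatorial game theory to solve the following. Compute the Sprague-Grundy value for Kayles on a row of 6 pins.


Kayles: a move removes 1 or 2 adjacent pins from a contiguous row.
Removing pins from a row of k leaves two independent rows (a, b) with a + b = k - 1 (one pin) or a + b = k - 2 (two pins); an end removal gives a = 0.
By Sprague-Grundy, G(k) = mex{ G(a) XOR G(b) } over all these splits. G(0) = 0.
G(1): splits (0,0):0^0=0 -> mex({0}) = 1
G(2): splits (0,1):0^1=1 (0,0):0^0=0 -> mex({0, 1}) = 2
G(3): splits (0,2):0^2=2 (1,1):1^1=0 (0,1):0^1=1 -> mex({0, 1, 2}) = 3
G(4): splits (0,3):0^3=3 (1,2):1^2=3 (0,2):0^2=2 (1,1):1^1=0 -> mex({0, 2, 3}) = 1
G(5): splits (0,4):0^1=1 (1,3):1^3=2 (2,2):2^2=0 (0,3):0^3=3 (1,2):1^2=3 -> mex({0, 1, 2, 3}) = 4
G(6) = mex({0, 1, 2, 4}) = 3
Therefore G(6) = 3.

3


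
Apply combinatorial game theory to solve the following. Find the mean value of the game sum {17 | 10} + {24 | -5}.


G1 = {17 | 10}, G2 = {24 | -5}
Each is a switch {a | b} with numbers a > b; its mean value is (a + b)/2, and mean value is additive over game sums: m(G1 + G2) = m(G1) + m(G2).
Mean of G1 = (17 + (10))/2 = 27/2 = 27/2
Mean of G2 = (24 + (-5))/2 = 19/2 = 19/2
Mean of G1 + G2 = 27/2 + 19/2 = 23

23


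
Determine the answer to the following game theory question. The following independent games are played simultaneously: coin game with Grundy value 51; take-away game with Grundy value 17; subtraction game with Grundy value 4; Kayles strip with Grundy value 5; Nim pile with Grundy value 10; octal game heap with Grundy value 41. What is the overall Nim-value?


By the Sprague-Grundy theorem, the Grundy value of a sum of games is the XOR of individual Grundy values.
coin game: Grundy value = 51. Running XOR: 0 XOR 51 = 51
take-away game: Grundy value = 17. Running XOR: 51 XOR 17 = 34
subtraction game: Grundy value = 4. Running XOR: 34 XOR 4 = 38
Kayles strip: Grundy value = 5. Running XOR: 38 XOR 5 = 35
Nim pile: Grundy value = 10. Running XOR: 35 XOR 10 = 41
octal game heap: Grundy value = 41. Running XOR: 41 XOR 41 = 0
The combined Grundy value is 0.

0


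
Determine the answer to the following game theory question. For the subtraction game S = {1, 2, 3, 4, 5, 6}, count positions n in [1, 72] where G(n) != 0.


Subtraction set S = {1, 2, 3, 4, 5, 6}, so G(n) = n mod 7.
G(n) = 0 when n is a multiple of 7.
Multiples of 7 in [1, 72]: 10
N-positions (nonzero Grundy) = 72 - 10 = 62

62


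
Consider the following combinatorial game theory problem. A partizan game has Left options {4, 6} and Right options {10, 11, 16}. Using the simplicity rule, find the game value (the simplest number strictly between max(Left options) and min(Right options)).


Left options: {4, 6}, max = 6
Right options: {10, 11, 16}, min = 10
All options are numbers and max(Left) < min(Right), so by the simplicity theorem the value is the simplest (earliest-born) number strictly between 6 and 10.
Integers 7 through 9 all lie strictly between 6 and 10.
Among integers, the simplest (lowest birthday = smallest |n|; 0 is born on day 0, +-n on day n) is 7.
No non-integer in the interval can be simpler: if x is a non-integer in the interval, then floor(x) or ceil(x) also lies in the interval (the interval contains an integer), and both are proper prefixes of x's sign expansion, i.e. born earlier. So the game value is 7.
Game value = 7

7


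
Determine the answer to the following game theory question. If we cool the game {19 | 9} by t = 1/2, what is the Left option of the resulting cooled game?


Original game: {19 | 9} (a switch {a | b} with a > b).
Cooling by t (for t below the temperature (a - b)/2 = 5) taxes each move by t: {a | b} cooled by t is {a - t | b + t}.
Cooling amount: t = 1/2
Cooled Left option: 19 - 1/2 = 37/2
Cooled Right option: 9 + 1/2 = 19/2
Cooled game: {37/2 | 19/2}
Left option = 37/2

37/2


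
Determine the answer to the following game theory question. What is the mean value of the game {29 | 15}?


Game = {29 | 15}, a switch {a | b} with numbers a > b.
Its thermograph has left wall a - t and right wall b + t, which meet at t = (a - b)/2, where both equal (a + b)/2. So the mast (mean value) is at (a + b)/2.
Mean = (29 + (15))/2 = 44/2 = 22

22


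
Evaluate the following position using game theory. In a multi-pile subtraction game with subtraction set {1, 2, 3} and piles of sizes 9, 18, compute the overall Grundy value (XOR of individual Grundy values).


Subtraction set: {1, 2, 3}
For this subtraction set, G(n) = n mod 4 (period = max + 1 = 4).
Pile 1 (size 9): G(9) = 9 mod 4 = 1
Pile 2 (size 18): G(18) = 18 mod 4 = 2
Total Grundy value = XOR of all: 1 XOR 2 = 3

3


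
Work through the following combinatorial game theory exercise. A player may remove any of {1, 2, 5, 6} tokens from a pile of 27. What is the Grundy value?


The subtraction set is S = {1, 2, 5, 6}.
G(k) = mex{ G(k - s) : s in S, s <= k }. We compute iteratively: G(0) = 0.
G(1) = mex({0}) = 1
G(2) = mex({0, 1}) = 2
G(3) = mex({1, 2}) = 0
G(4) = mex({0, 2}) = 1
G(5) = mex({0, 1}) = 2
G(6) = mex({0, 1, 2}) = 3
G(7) = mex({1, 2, 3}) = 0
G(8) = mex({0, 2, 3}) = 1
G(9) = mex({0, 1}) = 2
G(10) = mex({1, 2}) = 0
G(11) = mex({0, 2, 3}) = 1
G(12) = mex({0, 1, 3}) = 2
Observe that G(7)..G(12) = 0, 1, 2, 0, 1, 2 repeats G(0)..G(5) = 0, 1, 2, 0, 1, 2.
For k >= max(S) = 6, G(k) is determined by the previous 6 values G(k-6)..G(k-1); a window of 6 consecutive values has recurred shifted by 7, so by induction G(k + 7) = G(k) for all k >= 0: the sequence is periodic from the start with period 7.
One period: G(0..6) = 0, 1, 2, 0, 1, 2, 3.
27 mod 7 = 6, so G(27) = G(6) = 3.

3


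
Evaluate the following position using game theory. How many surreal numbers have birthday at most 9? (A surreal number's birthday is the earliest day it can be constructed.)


Day 0: {|} = 0 is born. Count = 1.
Day n: the number of surreal numbers born by day n is 2^(n+1) - 1.
By day 0: 2^1 - 1 = 1
By day 1: 2^2 - 1 = 3
By day 2: 2^3 - 1 = 7
By day 3: 2^4 - 1 = 15
By day 4: 2^5 - 1 = 31
By day 5: 2^6 - 1 = 63
By day 6: 2^7 - 1 = 127
By day 7: 2^8 - 1 = 255
By day 8: 2^9 - 1 = 511
By day 9: 2^10 - 1 = 1023
By day 9: 1023 surreal numbers.

1023


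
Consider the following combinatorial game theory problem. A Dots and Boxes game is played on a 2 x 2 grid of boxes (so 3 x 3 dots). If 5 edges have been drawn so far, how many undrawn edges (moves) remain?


Grid: 2 x 2 boxes, i.e. 3 rows and 3 columns of dots.
Horizontal edges: (rows + 1) * cols = 3 * 2 = 6
Vertical edges: rows * (cols + 1) = 2 * 3 = 6
Total edges: 6 + 6 = 12
Edges drawn: 5
Remaining: 12 - 5 = 7

7


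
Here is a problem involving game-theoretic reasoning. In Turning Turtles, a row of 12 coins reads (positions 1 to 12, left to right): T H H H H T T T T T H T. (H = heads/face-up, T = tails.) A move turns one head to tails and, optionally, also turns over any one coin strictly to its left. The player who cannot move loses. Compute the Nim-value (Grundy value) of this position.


Coins: T H H H H T T T T T H T
Key fact: a single head at position k behaves exactly like a Nim heap of size k (turning it to T and optionally flipping a coin at j < k corresponds to moving the heap from k to j, or to 0), and heads combine as a disjunctive sum (two heads at the same place would cancel, matching j XOR j = 0). So the Nim-value is the XOR of the 1-indexed positions of the heads.
Face-up positions (1-indexed): [2, 3, 4, 5, 11]
XOR 0 with 2: 0 XOR 2 = 2
XOR 2 with 3: 2 XOR 3 = 1
XOR 1 with 4: 1 XOR 4 = 5
XOR 5 with 5: 5 XOR 5 = 0
XOR 0 with 11: 0 XOR 11 = 11
Nim-value = 11

11


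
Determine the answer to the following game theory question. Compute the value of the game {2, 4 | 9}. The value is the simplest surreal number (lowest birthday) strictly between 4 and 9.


Left options: {2, 4}, max = 4
Right options: {9}, min = 9
All options are numbers and max(Left) < min(Right), so by the simplicity theorem the value is the simplest (earliest-born) number strictly between 4 and 9.
Integers 5 through 8 all lie strictly between 4 and 9.
Among integers, the simplest (lowest birthday = smallest |n|; 0 is born on day 0, +-n on day n) is 5.
No non-integer in the interval can be simpler: if x is a non-integer in the interval, then floor(x) or ceil(x) also lies in the interval (the interval contains an integer), and both are proper prefixes of x's sign expansion, i.e. born earlier. So the game value is 5.
Game value = 5

5


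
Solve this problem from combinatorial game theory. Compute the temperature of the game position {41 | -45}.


The game is {41 | -45}, a switch {a | b} with numbers a > b.
Cooling {a | b} by t gives {a - t | b + t}, which stops being hot when a - t = b + t, i.e. at t = (a - b)/2. So the temperature of a switch is (a - b)/2.
Temperature = (Left option - Right option) / 2
= (41 - (-45)) / 2
= 86 / 2
= 43

43


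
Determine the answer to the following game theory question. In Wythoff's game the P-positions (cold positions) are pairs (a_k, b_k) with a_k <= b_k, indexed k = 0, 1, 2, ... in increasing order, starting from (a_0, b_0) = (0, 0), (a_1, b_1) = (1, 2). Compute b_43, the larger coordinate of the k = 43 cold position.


By Wythoff's theorem, a_k = floor(k * phi) and b_k = floor(k * phi^2) = a_k + k, where phi = (1 + sqrt(5))/2 is the golden ratio.
phi = (1 + sqrt(5))/2 = 1.618034
phi^2 = phi + 1 = 2.618034
k = 43
k * phi^2 = 43 * 2.618034 = 112.575462
b_43 = floor(k * phi^2) = 112 (check: a_43 + k = 69 + 43 = 112)

112


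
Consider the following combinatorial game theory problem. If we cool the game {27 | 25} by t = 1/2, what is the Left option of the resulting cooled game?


Original game: {27 | 25} (a switch {a | b} with a > b).
Cooling by t (for t below the temperature (a - b)/2 = 1) taxes each move by t: {a | b} cooled by t is {a - t | b + t}.
Cooling amount: t = 1/2
Cooled Left option: 27 - 1/2 = 53/2
Cooled Right option: 25 + 1/2 = 51/2
Cooled game: {53/2 | 51/2}
Left option = 53/2

53/2


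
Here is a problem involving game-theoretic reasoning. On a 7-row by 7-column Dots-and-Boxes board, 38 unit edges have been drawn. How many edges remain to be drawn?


Grid: 7 x 7 boxes, i.e. 8 rows and 8 columns of dots.
Horizontal edges: (rows + 1) * cols = 8 * 7 = 56
Vertical edges: rows * (cols + 1) = 7 * 8 = 56
Total edges: 56 + 56 = 112
Edges drawn: 38
Remaining: 112 - 38 = 74

74


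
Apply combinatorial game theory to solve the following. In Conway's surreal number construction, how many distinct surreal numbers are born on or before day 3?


Day 0: {|} = 0 is born. Count = 1.
Day n: the number of surreal numbers born by day n is 2^(n+1) - 1.
By day 0: 2^1 - 1 = 1
By day 1: 2^2 - 1 = 3
By day 2: 2^3 - 1 = 7
By day 3: 2^4 - 1 = 15
By day 3: 15 surreal numbers.

15


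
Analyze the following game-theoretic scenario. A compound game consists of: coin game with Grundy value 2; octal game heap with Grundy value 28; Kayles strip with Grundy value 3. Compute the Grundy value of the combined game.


By the Sprague-Grundy theorem, the Grundy value of a sum of games is the XOR of individual Grundy values.
coin game: Grundy value = 2. Running XOR: 0 XOR 2 = 2
octal game heap: Grundy value = 28. Running XOR: 2 XOR 28 = 30
Kayles strip: Grundy value = 3. Running XOR: 30 XOR 3 = 29
The combined Grundy value is 29.

29


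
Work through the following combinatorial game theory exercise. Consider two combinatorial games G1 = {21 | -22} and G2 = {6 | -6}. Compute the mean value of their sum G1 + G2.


G1 = {21 | -22}, G2 = {6 | -6}
Each is a switch {a | b} with numbers a > b; its mean value is (a + b)/2, and mean value is additive over game sums: m(G1 + G2) = m(G1) + m(G2).
Mean of G1 = (21 + (-22))/2 = -1/2 = -1/2
Mean of G2 = (6 + (-6))/2 = 0/2 = 0
Mean of G1 + G2 = -1/2 + 0 = -1/2

-1/2


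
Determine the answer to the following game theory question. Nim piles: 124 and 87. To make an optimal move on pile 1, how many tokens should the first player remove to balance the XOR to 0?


Piles: 124 and 87
Current XOR: 124 XOR 87 = 43 (non-zero, so this is an N-position).
To make the XOR zero, we need to find a move that balances the piles.
For pile 1 (size 124): target = 124 XOR 43 = 87
We reduce pile 1 from 124 to 87.
Tokens removed: 124 - 87 = 37
Verification: 87 XOR 87 = 0

37


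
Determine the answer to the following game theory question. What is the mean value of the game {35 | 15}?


Game = {35 | 15}, a switch {a | b} with numbers a > b.
Its thermograph has left wall a - t and right wall b + t, which meet at t = (a - b)/2, where both equal (a + b)/2. So the mast (mean value) is at (a + b)/2.
Mean = (35 + (15))/2 = 50/2 = 25

25


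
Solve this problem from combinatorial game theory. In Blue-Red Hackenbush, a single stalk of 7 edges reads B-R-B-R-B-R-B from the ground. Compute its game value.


Edges (from ground): B-R-B-R-B-R-B
By Berlekamp's sign-expansion rule, a Blue-Red Hackenbush stalk has the value of the surreal number whose sign sequence is the edge sequence with B -> + and R -> -.
Sign sequence: +-+-+-+
Trace the sign expansion in the surreal number tree, starting from 0:
Edge 1: B (sign +) -> bounds (0, +inf), value = 1
Edge 2: R (sign -) -> bounds (0, 1), value = 1/2
Edge 3: B (sign +) -> bounds (1/2, 1), value = 3/4
Edge 4: R (sign -) -> bounds (1/2, 3/4), value = 5/8
Edge 5: B (sign +) -> bounds (5/8, 3/4), value = 11/16
Edge 6: R (sign -) -> bounds (5/8, 11/16), value = 21/32
Edge 7: B (sign +) -> bounds (21/32, 11/16), value = 43/64
Game value = 43/64

43/64


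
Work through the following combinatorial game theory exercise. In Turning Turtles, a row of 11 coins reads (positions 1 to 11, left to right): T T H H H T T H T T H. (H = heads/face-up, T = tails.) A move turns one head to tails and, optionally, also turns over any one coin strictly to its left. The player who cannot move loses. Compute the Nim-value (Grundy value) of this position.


Coins: T T H H H T T H T T H
Key fact: a single head at position k behaves exactly like a Nim heap of size k (turning it to T and optionally flipping a coin at j < k corresponds to moving the heap from k to j, or to 0), and heads combine as a disjunctive sum (two heads at the same place would cancel, matching j XOR j = 0). So the Nim-value is the XOR of the 1-indexed positions of the heads.
Face-up positions (1-indexed): [3, 4, 5, 8, 11]
XOR 0 with 3: 0 XOR 3 = 3
XOR 3 with 4: 3 XOR 4 = 7
XOR 7 with 5: 7 XOR 5 = 2
XOR 2 with 8: 2 XOR 8 = 10
XOR 10 with 11: 10 XOR 11 = 1
Nim-value = 1

1


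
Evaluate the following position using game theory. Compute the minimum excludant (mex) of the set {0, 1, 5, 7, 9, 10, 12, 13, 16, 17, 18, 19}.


Set = {0, 1, 5, 7, 9, 10, 12, 13, 16, 17, 18, 19}
0 is in the set.
1 is in the set.
2 is NOT in the set. This is the mex.
mex = 2

2


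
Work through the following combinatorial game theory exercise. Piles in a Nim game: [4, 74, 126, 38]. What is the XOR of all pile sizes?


We need the XOR (exclusive or) of all pile sizes.
After XOR-ing pile 1 (size 4): 0 XOR 4 = 4
After XOR-ing pile 2 (size 74): 4 XOR 74 = 78
After XOR-ing pile 3 (size 126): 78 XOR 126 = 48
After XOR-ing pile 4 (size 38): 48 XOR 38 = 22
The Nim-value of this position is 22.

22


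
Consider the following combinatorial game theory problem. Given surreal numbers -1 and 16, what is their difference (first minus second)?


x = -1, y = 16
x - y = -1 - 16 = -17

-17


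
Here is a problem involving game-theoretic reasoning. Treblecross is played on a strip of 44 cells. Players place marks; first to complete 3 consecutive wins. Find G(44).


Treblecross: place X on empty cells; 3-in-a-row wins.
Playing within two cells of an existing X lets the opponent win at once, so sensible play treats the cells i-2..i+2 around each X as dead. The player left with no safe cell loses, so this is a normal-play take-away game on strips of safe cells.
Placing X at cell i (0-indexed) of a strip of k safe cells leaves independent strips of sizes max(0, i-2) and max(0, k-i-3). Hence G(k) = mex{ G(max(0,i-2)) XOR G(max(0,k-i-3)) : 0 <= i < k }, with G(0) = 0.
G(1): splits (0,0):0^0=0 -> mex({0}) = 1
G(2): splits (0,0):0^0=0 -> mex({0}) = 1
G(3): splits (0,0):0^0=0 -> mex({0}) = 1
G(4): splits (0,1):0^1=1 (0,0):0^0=0 -> mex({0, 1}) = 2
G(5): splits (0,2):0^1=1 (0,1):0^1=1 (0,0):0^0=0 -> mex({0, 1}) = 2
G(6) = mex({1}) = 0
G(7) = mex({0, 1, 2}) = 3
G(8) = mex({0, 1, 2}) = 3
G(9) = mex({0, 2}) = 1
G(10) = mex({0, 2, 3}) = 1
G(11) = mex({0, 3}) = 1
G(12) = mex({1, 3}) = 0
G(13) = mex({0, 1, 2, 3}) = 4
G(14) = mex({0, 1, 2}) = 3
G(15) = mex({0, 1, 2}) = 3
G(16) = mex({0, 1, 2, 4}) = 3
G(17) = mex({0, 1, 3, 4}) = 2
G(18) = mex({0, 1, 3, 4}) = 2
G(19) = mex({0, 1, 3, 5}) = 2
G(20) = mex({0, 1, 2, 3, 5}) = 4
G(21) = mex({0, 1, 2, 3, 5}) = 4
G(22) = mex({1, 2, 6}) = 0
G(23) = mex({0, 1, 2, 3, 4, 6}) = 5
G(24) = mex({0, 1, 2, 3, 4}) = 5
G(25) = mex({0, 1, 3, 4, 7}) = 2
G(26) = mex({0, 1, 3, 4, 5, 7}) = 2
G(27) = mex({0, 1, 3, 5}) = 2
G(28) = mex({0, 1, 2, 5}) = 3
G(29) = mex({0, 1, 2, 4, 5, 6}) = 3
G(30) = mex({1, 2, 4, 6}) = 0
G(31) = mex({0, 1, 2, 3, 4, 6}) = 5
G(32) = mex({1, 2, 3, 4, 7}) = 0
G(33) = mex({0, 3, 7}) = 1
G(34) = mex({0, 2, 3, 5, 7}) = 1
G(35) = mex({0, 2, 3, 5, 6}) = 1
G(36) = mex({0, 1, 2, 5, 6}) = 3
G(37) = mex({0, 1, 2, 4, 5, 6}) = 3
G(38) = mex({0, 1, 2, 4}) = 3
G(39) = mex({0, 1, 2, 3, 4, 7}) = 5
G(40) = mex({0, 1, 2, 3, 4, 5, 7}) = 6
G(41) = mex({0, 1, 2, 3, 5, 7}) = 4
G(42) = mex({0, 1, 2, 3, 5, 6, 7}) = 4
G(43) = mex({0, 2, 3, 5, 6}) = 1
G(44) = mex({1, 2, 3, 4, 5, 6}) = 0
Therefore G(44) = 0.

0


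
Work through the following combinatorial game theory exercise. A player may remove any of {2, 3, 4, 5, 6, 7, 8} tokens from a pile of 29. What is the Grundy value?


The subtraction set is S = {2, 3, 4, 5, 6, 7, 8}.
G(k) = mex{ G(k - s) : s in S, s <= k }. We compute iteratively: G(0) = 0.
G(1) = mex({}) = 0
G(2) = mex({0}) = 1
G(3) = mex({0}) = 1
G(4) = mex({0, 1}) = 2
G(5) = mex({0, 1}) = 2
G(6) = mex({0, 1, 2}) = 3
G(7) = mex({0, 1, 2}) = 3
G(8) = mex({0, 1, 2, 3}) = 4
G(9) = mex({0, 1, 2, 3}) = 4
G(10) = mex({1, 2, 3, 4}) = 0
G(11) = mex({1, 2, 3, 4}) = 0
G(12) = mex({0, 2, 3, 4}) = 1
G(13) = mex({0, 2, 3, 4}) = 1
G(14) = mex({0, 1, 3, 4}) = 2
G(15) = mex({0, 1, 3, 4}) = 2
G(16) = mex({0, 1, 2, 4}) = 3
G(17) = mex({0, 1, 2, 4}) = 3
Observe that G(10)..G(17) = 0, 0, 1, 1, 2, 2, 3, 3 repeats G(0)..G(7) = 0, 0, 1, 1, 2, 2, 3, 3.
For k >= max(S) = 8, G(k) is determined by the previous 8 values G(k-8)..G(k-1); a window of 8 consecutive values has recurred shifted by 10, so by induction G(k + 10) = G(k) for all k >= 0: the sequence is periodic from the start with period 10.
One period: G(0..9) = 0, 0, 1, 1, 2, 2, 3, 3, 4, 4.
29 mod 10 = 9, so G(29) = G(9) = 4.

4


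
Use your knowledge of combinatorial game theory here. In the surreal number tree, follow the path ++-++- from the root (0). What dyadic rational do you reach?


Sign expansion: ++-++-
Rule: track bounds (lo, hi), initially (-inf, +inf). On '+', the current value becomes lo and we move to the simplest number in (value, hi): value + 1 if hi = +inf, otherwise the midpoint (value + hi)/2. On '-', the current value becomes hi and we move to value - 1 if lo = -inf, otherwise the midpoint (lo + value)/2.
Start at 0.
Step 1: sign = +, move right. Bounds: (0, +inf). Value = 1
Step 2: sign = +, move right. Bounds: (1, +inf). Value = 2
Step 3: sign = -, move left. Bounds: (1, 2). Value = 3/2
Step 4: sign = +, move right. Bounds: (3/2, 2). Value = 7/4
Step 5: sign = +, move right. Bounds: (7/4, 2). Value = 15/8
Step 6: sign = -, move left. Bounds: (7/4, 15/8). Value = 29/16
The surreal number with sign expansion ++-++- is 29/16.

29/16


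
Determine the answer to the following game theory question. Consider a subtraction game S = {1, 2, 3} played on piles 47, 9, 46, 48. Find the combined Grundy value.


Subtraction set: {1, 2, 3}
For this subtraction set, G(n) = n mod 4 (period = max + 1 = 4).
Pile 1 (size 47): G(47) = 47 mod 4 = 3
Pile 2 (size 9): G(9) = 9 mod 4 = 1
Pile 3 (size 46): G(46) = 46 mod 4 = 2
Pile 4 (size 48): G(48) = 48 mod 4 = 0
Total Grundy value = XOR of all: 3 XOR 1 XOR 2 XOR 0 = 0

0


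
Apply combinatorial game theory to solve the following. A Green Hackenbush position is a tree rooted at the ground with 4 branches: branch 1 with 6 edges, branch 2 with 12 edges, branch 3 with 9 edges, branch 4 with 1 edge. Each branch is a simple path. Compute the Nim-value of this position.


The tree has 4 branches from the ground vertex.
In Green Hackenbush, the Nim-value of a simple path of length k is k.
Branch 1: length 6, Nim-value = 6
Branch 2: length 12, Nim-value = 12
Branch 3: length 9, Nim-value = 9
Branch 4: length 1, Nim-value = 1
Total Nim-value = XOR of all branch values:
0 XOR 6 = 6
6 XOR 12 = 10
10 XOR 9 = 3
3 XOR 1 = 2
Nim-value of the tree = 2

2


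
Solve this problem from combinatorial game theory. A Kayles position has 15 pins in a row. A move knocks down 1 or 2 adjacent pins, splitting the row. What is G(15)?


Kayles: a move removes 1 or 2 adjacent pins from a contiguous row.
Removing pins from a row of k leaves two independent rows (a, b) with a + b = k - 1 (one pin) or a + b = k - 2 (two pins); an end removal gives a = 0.
By Sprague-Grundy, G(k) = mex{ G(a) XOR G(b) } over all these splits. G(0) = 0.
G(1): splits (0,0):0^0=0 -> mex({0}) = 1
G(2): splits (0,1):0^1=1 (0,0):0^0=0 -> mex({0, 1}) = 2
G(3): splits (0,2):0^2=2 (1,1):1^1=0 (0,1):0^1=1 -> mex({0, 1, 2}) = 3
G(4): splits (0,3):0^3=3 (1,2):1^2=3 (0,2):0^2=2 (1,1):1^1=0 -> mex({0, 2, 3}) = 1
G(5): splits (0,4):0^1=1 (1,3):1^3=2 (2,2):2^2=0 (0,3):0^3=3 (1,2):1^2=3 -> mex({0, 1, 2, 3}) = 4
G(6) = mex({0, 1, 2, 4}) = 3
G(7) = mex({0, 1, 3, 4, 5}) = 2
G(8) = mex({0, 2, 3, 5, 6}) = 1
G(9) = mex({0, 1, 2, 3, 6, 7}) = 4
G(10) = mex({0, 1, 3, 4, 5, 7}) = 2
G(11) = mex({0, 1, 2, 3, 4, 5}) = 6
G(12) = mex({0, 1, 2, 3, 5, 6, 7}) = 4
G(13) = mex({0, 2, 3, 4, 6, 7}) = 1
G(14) = mex({0, 1, 4, 5, 6, 7}) = 2
G(15) = mex({0, 1, 2, 3, 4, 5, 6}) = 7
Therefore G(15) = 7.

7


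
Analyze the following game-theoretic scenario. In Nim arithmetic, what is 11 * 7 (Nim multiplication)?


Nim multiplication is bilinear over XOR: (u XOR v) * w = (u*w) XOR (v*w).
So we split each operand into its bit components and XOR the pairwise Nim products.
11 = 1 + 2 + 8 (as XOR of powers of 2).
7 = 1 + 2 + 4 (as XOR of powers of 2).
Using the standard Nim-product table on single bits:
  2*2 = 3,   2*4 = 8,   2*8 = 12,
  4*4 = 6,   4*8 = 11,  8*8 = 13,
and  1*x = x (identity), k*l = l*k (commutative).
Pairwise Nim products:
  1 * 1 = 1
  1 * 2 = 2
  1 * 4 = 4
  2 * 1 = 2
  2 * 2 = 3
  2 * 4 = 8
  8 * 1 = 8
  8 * 2 = 12
  8 * 4 = 11
XOR them: 1 XOR 2 XOR 4 XOR 2 XOR 3 XOR 8 XOR 8 XOR 12 XOR 11 = 1.
Result: 11 * 7 = 1 (in Nim).

1


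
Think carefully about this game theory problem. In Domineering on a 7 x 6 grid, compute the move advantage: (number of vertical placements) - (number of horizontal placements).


Board is 7 x 6 (rows x cols).
Left (vertical) placements: (rows-1) * cols = 6 * 6 = 36
Right (horizontal) placements: rows * (cols-1) = 7 * 5 = 35
Advantage = Left - Right = 36 - 35 = 1

1
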